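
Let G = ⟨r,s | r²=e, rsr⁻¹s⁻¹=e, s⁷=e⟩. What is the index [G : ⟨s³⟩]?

First find ord(s³) by computing successive powers:
  (s³)¹ = s³, (s³)² = s⁶, (s³)³ = s², (s³)⁴ = s⁵, (s³)⁵ = s, (s³)⁶ = s⁴, (s³)⁷ = e.
So |⟨s³⟩| = ord(s³) = 7. With |G| = 14, by Lagrange [G : ⟨s³⟩] = 14/7 = 2.

Answer: 2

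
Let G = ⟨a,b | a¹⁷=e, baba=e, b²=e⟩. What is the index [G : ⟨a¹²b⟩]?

First find ord(a¹²b) by computing successive powers:
  (a¹²b)¹ = a¹²b, (a¹²b)² = e.
So |⟨a¹²b⟩| = ord(a¹²b) = 2. With |G| = 34, by Lagrange [G : ⟨a¹²b⟩] = 34/2 = 17.

Answer: 17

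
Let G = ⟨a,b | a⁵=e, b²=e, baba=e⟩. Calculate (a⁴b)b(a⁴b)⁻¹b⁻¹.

[(a⁴b), b] = (a⁴b)·b·(a⁴b)⁻¹·b⁻¹.
  (a⁴b) · b = a⁴
  (a⁴) · (a⁴b) = a³b
  (a³b) · b = a³

Answer: a³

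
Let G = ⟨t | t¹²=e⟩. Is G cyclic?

|G| = 12. The element t has order 12 (its powers give 12 distinct elements), so ⟨t⟩ = G and G is cyclic.

Answer: Yes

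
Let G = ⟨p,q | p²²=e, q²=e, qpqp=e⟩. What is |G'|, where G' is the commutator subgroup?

G' = [G, G] is generated by all commutators. The generator-pair commutators are: [p, q] = p².
The subgroup they normally generate is {e, p², p⁴, p⁶, p⁸, p¹⁰, p¹², p¹⁴, p¹⁶, p¹⁸, p²⁰}, of order 11.
Check: |G/G'| = 44/11 = 4 is the order of the abelianisation.

Answer: 11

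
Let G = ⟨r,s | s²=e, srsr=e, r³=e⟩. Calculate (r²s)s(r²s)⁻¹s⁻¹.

[(r²s), s] = (r²s)·s·(r²s)⁻¹·s⁻¹.
  (r²s) · s = r²
  (r²) · (r²s) = rs
  (rs) · s = r

Answer: r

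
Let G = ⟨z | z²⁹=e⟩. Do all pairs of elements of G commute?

G has a single generator, so G is cyclic and hence abelian.

Answer: Yes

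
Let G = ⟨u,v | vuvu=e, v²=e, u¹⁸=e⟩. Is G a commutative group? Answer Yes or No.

u·v = uv but v·u = u¹⁷v, so u·v ≠ v·u and G is not abelian.

Answer: No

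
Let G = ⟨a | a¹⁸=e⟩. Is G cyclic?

|G| = 18. The element a has order 18 (its powers give 18 distinct elements), so ⟨a⟩ = G and G is cyclic.

Answer: Yes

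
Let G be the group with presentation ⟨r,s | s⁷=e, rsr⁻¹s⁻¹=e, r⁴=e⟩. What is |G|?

Enumerate words in the generators, reducing via the relations: the distinct elements are
  {e, r, s, rs, r², r³, s², s³, s⁴, s⁵, s⁶, rs², rs³, rs⁴, rs⁵, rs⁶, r²s, r³s, r²s², r²s³, r²s⁴, r²s⁵, r²s⁶, r³s², r³s³, r³s⁴, r³s⁵, r³s⁶}.
No further products give new elements, so |G| = 28.

Answer: 28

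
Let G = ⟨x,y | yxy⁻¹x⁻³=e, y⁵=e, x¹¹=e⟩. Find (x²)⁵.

Compute successive powers of (x²), reducing at each step:
  (x²)²: (x²) · x² = x⁴
  (x²)³: (x⁴) · x² = x⁶
  (x²)⁴: (x⁶) · x² = x⁸
  (x²)⁵: (x⁸) · x² = x¹⁰

Answer: x¹⁰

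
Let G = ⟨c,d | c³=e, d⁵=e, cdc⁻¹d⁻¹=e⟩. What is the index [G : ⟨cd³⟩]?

First find ord(cd³) by computing successive powers:
  (cd³)¹ = cd³, (cd³)² = c²d, (cd³)³ = d⁴, (cd³)⁴ = cd², (cd³)⁵ = c², (cd³)⁶ = d³, (cd³)⁷ = cd, (cd³)⁸ = c²d⁴, (cd³)⁹ = d², (cd³)¹⁰ = c, (cd³)¹¹ = c²d³, (cd³)¹² = d, (cd³)¹³ = cd⁴, (cd³)¹⁴ = c²d², (cd³)¹⁵ = e.
So |⟨cd³⟩| = ord(cd³) = 15. With |G| = 15, by Lagrange [G : ⟨cd³⟩] = 15/15 = 1.

Answer: 1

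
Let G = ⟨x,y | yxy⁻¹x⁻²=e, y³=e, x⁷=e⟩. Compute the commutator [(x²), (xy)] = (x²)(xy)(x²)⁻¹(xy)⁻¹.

[(x²), (xy)] = (x²)·(xy)·(x²)⁻¹·(xy)⁻¹.
  (x²) · (xy) = x³y
  (x³y) · (x⁵) = x⁶y
  (x⁶y) · (x³y²) = x⁵

Answer: x⁵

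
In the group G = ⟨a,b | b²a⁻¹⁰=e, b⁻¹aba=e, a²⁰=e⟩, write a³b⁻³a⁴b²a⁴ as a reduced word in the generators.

Multiply left to right, reducing at each step:
  (a³) · b⁻³ = a³b
  (a³b) · a⁴ = a⁹b⁻¹
  (a⁹b⁻¹) · b² = a⁹b
  (a⁹b) · a⁴ = a⁵b

Answer: a⁵b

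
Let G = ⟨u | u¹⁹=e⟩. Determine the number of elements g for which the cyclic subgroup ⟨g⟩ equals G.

G is cyclic of order 19. An element generates G iff its order is 19, and a cyclic group of order 19 has exactly φ(19) = 18 such elements.

Answer: 18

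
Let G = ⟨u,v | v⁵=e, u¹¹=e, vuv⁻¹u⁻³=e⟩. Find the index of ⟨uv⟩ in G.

First find ord(uv) by computing successive powers:
  (uv)¹ = uv, (uv)² = u⁴v², (uv)³ = u²v³, (uv)⁴ = u⁷v⁴, (uv)⁵ = e.
So |⟨uv⟩| = ord(uv) = 5. With |G| = 55, by Lagrange [G : ⟨uv⟩] = 55/5 = 11.

Answer: 11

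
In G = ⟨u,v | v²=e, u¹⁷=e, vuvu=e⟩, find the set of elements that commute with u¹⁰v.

⟨u¹⁰v⟩ ⊆ C_G(u¹⁰v) since powers of u¹⁰v commute with u¹⁰v; so |C_G(u¹⁰v)| ≥ |⟨u¹⁰v⟩| = 2.
By orbit–stabilizer, |C_G(u¹⁰v)| = |G| / |conj. class of u¹⁰v| = 34 / 17 = 2.
The 2 elements commuting with u¹⁰v are {e, u¹⁰v}.

Answer: {e, u¹⁰v}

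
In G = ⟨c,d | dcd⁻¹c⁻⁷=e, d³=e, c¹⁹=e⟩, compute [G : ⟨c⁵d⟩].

First find ord(c⁵d) by computing successive powers:
  (c⁵d)¹ = c⁵d, (c⁵d)² = c²d², (c⁵d)³ = e.
So |⟨c⁵d⟩| = ord(c⁵d) = 3. With |G| = 57, by Lagrange [G : ⟨c⁵d⟩] = 57/3 = 19.

Answer: 19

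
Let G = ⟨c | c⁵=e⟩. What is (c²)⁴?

Compute successive powers of (c²), reducing at each step:
  (c²)²: (c²) · c² = c⁴
  (c²)³: (c⁴) · c² = c
  (c²)⁴: c · c² = c³

Answer: c³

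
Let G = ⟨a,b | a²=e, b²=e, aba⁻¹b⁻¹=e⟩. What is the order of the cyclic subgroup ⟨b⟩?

|⟨b⟩| equals the order of b. Compute successive powers until reaching e:
  b¹ = b, b² = e.
The smallest positive k with bᵏ = e is 2, so |⟨b⟩| = 2.

Answer: 2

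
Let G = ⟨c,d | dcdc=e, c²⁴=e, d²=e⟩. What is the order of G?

Enumerate words in the generators, reducing via the relations: the distinct elements are
  {c, d, e, cd, c², c³, c⁴, c⁵, c⁶, c⁷, c⁸, c⁹, c²d, c²², c²³, c²¹, c²⁰, c³d, c¹², c¹³, c¹¹, c¹⁰, c¹⁴, c¹⁵, c¹⁶, c¹⁷, c¹⁸, c¹⁹, c⁴d, c⁵d, c⁶d, c⁷d, c⁸d, c⁹d, c²²d, c²³d, c²¹d, c²⁰d, c¹²d, c¹³d, c¹¹d, c¹⁰d, c¹⁴d, c¹⁵d, c¹⁶d, c¹⁷d, c¹⁸d, c¹⁹d}.
No further products give new elements, so |G| = 48.

Answer: 48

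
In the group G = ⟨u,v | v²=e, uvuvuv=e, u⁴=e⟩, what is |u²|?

Compute successive powers until reaching e:
  (u²)¹ = u², (u²)² = e.
The smallest positive k with (u²)ᵏ = e is 2.

Answer: 2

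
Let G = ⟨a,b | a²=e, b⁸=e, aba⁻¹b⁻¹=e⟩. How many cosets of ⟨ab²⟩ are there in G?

First find ord(ab²) by computing successive powers:
  (ab²)¹ = ab², (ab²)² = b⁴, (ab²)³ = ab⁶, (ab²)⁴ = e.
So |⟨ab²⟩| = ord(ab²) = 4. With |G| = 16, by Lagrange [G : ⟨ab²⟩] = 16/4 = 4.

Answer: 4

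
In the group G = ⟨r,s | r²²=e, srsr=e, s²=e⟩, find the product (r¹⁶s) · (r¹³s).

Compute (r¹⁶s) · (r¹³s) by multiplying left to right and reducing via the relations at each step:
  (r¹⁶s) · r¹³ = r³s
  (r³s) · s = r³

Answer: r³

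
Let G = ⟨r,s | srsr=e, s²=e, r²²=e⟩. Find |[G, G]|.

G' = [G, G] is generated by all commutators. The generator-pair commutators are: [r, s] = r².
The subgroup they normally generate is {e, r², r⁴, r⁶, r⁸, r¹⁰, r¹², r¹⁴, r¹⁶, r¹⁸, r²⁰}, of order 11.
Check: |G/G'| = 44/11 = 4 is the order of the abelianisation.

Answer: 11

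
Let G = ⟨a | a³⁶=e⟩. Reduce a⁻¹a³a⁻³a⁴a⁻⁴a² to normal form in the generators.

Multiply left to right, reducing at each step:
  (a³⁵) · a³ = a²
  (a²) · a⁻³ = a³⁵
  (a³⁵) · a⁴ = a³
  (a³) · a⁻⁴ = a³⁵
  (a³⁵) · a² = a

Answer: a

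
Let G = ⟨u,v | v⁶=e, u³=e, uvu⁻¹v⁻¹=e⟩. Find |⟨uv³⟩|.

|⟨uv³⟩| equals the order of uv³. Compute successive powers until reaching e:
  (uv³)¹ = uv³, (uv³)² = u², (uv³)³ = v³, (uv³)⁴ = u, (uv³)⁵ = u²v³, (uv³)⁶ = e.
The smallest positive k with (uv³)ᵏ = e is 6, so |⟨uv³⟩| = 6.

Answer: 6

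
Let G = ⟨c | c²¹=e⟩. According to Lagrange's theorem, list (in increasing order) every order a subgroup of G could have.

|G| = 21 = 3 · 7. By Lagrange's theorem the order of any subgroup divides 21; the divisors of 21 are 1, 3, 7, 21.

Answer: 1, 3, 7, 21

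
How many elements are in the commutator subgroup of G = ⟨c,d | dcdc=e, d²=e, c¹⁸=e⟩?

G' = [G, G] is generated by all commutators. The generator-pair commutators are: [c, d] = c².
The subgroup they normally generate is {e, c², c⁴, c⁶, c⁸, c¹⁰, c¹², c¹⁴, c¹⁶}, of order 9.
Check: |G/G'| = 36/9 = 4 is the order of the abelianisation.

Answer: 9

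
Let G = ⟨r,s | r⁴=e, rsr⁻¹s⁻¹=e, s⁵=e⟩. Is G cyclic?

|G| = 20. The element rs has order 20 (its powers give 20 distinct elements), so ⟨rs⟩ = G and G is cyclic.

Answer: Yes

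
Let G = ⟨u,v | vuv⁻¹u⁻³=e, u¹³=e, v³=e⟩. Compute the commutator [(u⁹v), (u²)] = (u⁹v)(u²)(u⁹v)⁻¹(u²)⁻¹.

[(u⁹v), (u²)] = (u⁹v)·(u²)·(u⁹v)⁻¹·(u²)⁻¹.
  (u⁹v) · (u²) = u²v
  (u²v) · (u¹⁰v²) = u⁶
  (u⁶) · (u¹¹) = u⁴

Answer: u⁴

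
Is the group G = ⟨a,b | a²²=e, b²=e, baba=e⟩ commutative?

a·b = ab but b·a = a²¹b, so a·b ≠ b·a and G is not abelian.

Answer: No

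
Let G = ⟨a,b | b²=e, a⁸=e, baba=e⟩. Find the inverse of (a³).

The order of (a³) is 8 (smallest k with (a³)ᵏ = e), so (a³)⁻¹ = (a³)⁷ = a⁵.
Check: (a³) · (a⁵) → (a³) · a⁵ = e, giving e as required.

Answer: a⁵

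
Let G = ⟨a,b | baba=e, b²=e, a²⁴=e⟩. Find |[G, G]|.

G' = [G, G] is generated by all commutators. The generator-pair commutators are: [a, b] = a².
The subgroup they normally generate is {e, a², a⁴, a⁶, a⁸, a¹⁰, a¹², a¹⁴, a¹⁶, a¹⁸, a²⁰, a²²}, of order 12.
Check: |G/G'| = 48/12 = 4 is the order of the abelianisation.

Answer: 12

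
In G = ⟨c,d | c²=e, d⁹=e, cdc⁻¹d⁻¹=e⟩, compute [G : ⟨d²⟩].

First find ord(d²) by computing successive powers:
  (d²)¹ = d², (d²)² = d⁴, (d²)³ = d⁶, (d²)⁴ = d⁸, (d²)⁵ = d, (d²)⁶ = d³, (d²)⁷ = d⁵, (d²)⁸ = d⁷, (d²)⁹ = e.
So |⟨d²⟩| = ord(d²) = 9. With |G| = 18, by Lagrange [G : ⟨d²⟩] = 18/9 = 2.

Answer: 2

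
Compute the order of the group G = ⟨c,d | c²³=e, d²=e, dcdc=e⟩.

Enumerate words in the generators, reducing via the relations: the distinct elements are
  {c, d, e, cd, c², c³, c⁴, c⁵, c⁶, c⁷, c⁸, c⁹, c²d, c²², c²¹, c²⁰, c³d, c¹², c¹³, c¹¹, c¹⁰, c¹⁴, c¹⁵, c¹⁶, c¹⁷, c¹⁸, c¹⁹, c⁴d, c⁵d, c⁶d, c⁷d, c⁸d, c⁹d, c²²d, c²¹d, c²⁰d, c¹²d, c¹³d, c¹¹d, c¹⁰d, c¹⁴d, c¹⁵d, c¹⁶d, c¹⁷d, c¹⁸d, c¹⁹d}.
No further products give new elements, so |G| = 46.

Answer: 46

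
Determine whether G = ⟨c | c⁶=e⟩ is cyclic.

|G| = 6. The element c has order 6 (its powers give 6 distinct elements), so ⟨c⟩ = G and G is cyclic.

Answer: Yes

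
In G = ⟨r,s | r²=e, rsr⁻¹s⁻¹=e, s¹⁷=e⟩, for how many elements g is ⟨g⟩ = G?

G is cyclic of order 34. An element generates G iff its order is 34, and a cyclic group of order 34 has exactly φ(34) = 16 such elements.

Answer: 16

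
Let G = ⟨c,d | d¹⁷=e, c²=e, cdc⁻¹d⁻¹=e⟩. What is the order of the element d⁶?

Compute successive powers until reaching e:
  (d⁶)¹ = d⁶, (d⁶)² = d¹², (d⁶)³ = d, (d⁶)⁴ = d⁷, (d⁶)⁵ = d¹³, (d⁶)⁶ = d², (d⁶)⁷ = d⁸, (d⁶)⁸ = d¹⁴, (d⁶)⁹ = d³, (d⁶)¹⁰ = d⁹, (d⁶)¹¹ = d¹⁵, (d⁶)¹² = d⁴, (d⁶)¹³ = d¹⁰, (d⁶)¹⁴ = d¹⁶, (d⁶)¹⁵ = d⁵, (d⁶)¹⁶ = d¹¹, (d⁶)¹⁷ = e.
The smallest positive k with (d⁶)ᵏ = e is 17.

Answer: 17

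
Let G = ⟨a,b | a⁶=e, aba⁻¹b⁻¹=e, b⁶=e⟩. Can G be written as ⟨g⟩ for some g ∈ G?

|G| = 36, but the maximum element order in G is 6 < 36. No single element generates all of G, so G is not cyclic.

Answer: No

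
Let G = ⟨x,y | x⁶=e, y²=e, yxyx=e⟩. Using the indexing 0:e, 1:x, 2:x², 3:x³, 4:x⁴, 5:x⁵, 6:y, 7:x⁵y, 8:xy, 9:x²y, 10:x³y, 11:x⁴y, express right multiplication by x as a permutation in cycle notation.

(0 1 2 3 4 5)(6 7 11 10 9 8)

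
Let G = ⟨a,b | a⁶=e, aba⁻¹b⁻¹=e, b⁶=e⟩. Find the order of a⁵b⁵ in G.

Compute successive powers until reaching e:
  (a⁵b⁵)¹ = a⁵b⁵, (a⁵b⁵)² = a⁴b⁴, (a⁵b⁵)³ = a³b³, (a⁵b⁵)⁴ = a²b², (a⁵b⁵)⁵ = ab, (a⁵b⁵)⁶ = e.
The smallest positive k with (a⁵b⁵)ᵏ = e is 6.

Answer: 6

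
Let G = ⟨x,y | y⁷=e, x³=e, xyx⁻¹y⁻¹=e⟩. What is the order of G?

Enumerate words in the generators, reducing via the relations: the distinct elements are
  {e, x, y, xy, x², y², y³, y⁴, y⁵, y⁶, xy², xy³, xy⁴, xy⁵, xy⁶, x²y, x²y², x²y³, x²y⁴, x²y⁵, x²y⁶}.
No further products give new elements, so |G| = 21.

Answer: 21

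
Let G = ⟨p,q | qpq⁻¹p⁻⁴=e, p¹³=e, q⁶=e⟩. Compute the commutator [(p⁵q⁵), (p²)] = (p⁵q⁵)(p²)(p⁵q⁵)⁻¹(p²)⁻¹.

[(p⁵q⁵), (p²)] = (p⁵q⁵)·(p²)·(p⁵q⁵)⁻¹·(p²)⁻¹.
  (p⁵q⁵) · (p²) = p¹²q⁵
  (p¹²q⁵) · (p⁶q) = p⁷
  (p⁷) · (p¹¹) = p⁵

Answer: p⁵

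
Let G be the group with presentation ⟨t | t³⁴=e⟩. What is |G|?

G is generated by a single element, so G is cyclic. The relator gives t³⁴ = e and no smaller power is forced to be e, so the 34 powers {e, t, t², t³, t⁴, t⁵, t⁶, t⁷, t⁸, t⁹, t²², t²³, t²¹, t²⁰, t²⁴, t²⁵, t²⁶, t²⁷, t²⁸, t²⁹, t³², t³³, t³¹, t³⁰, t¹², t¹³, t¹¹, t¹⁰, t¹⁴, t¹⁵, t¹⁶, t¹⁷, t¹⁸, t¹⁹} are distinct. Hence |G| = 34.

Answer: 34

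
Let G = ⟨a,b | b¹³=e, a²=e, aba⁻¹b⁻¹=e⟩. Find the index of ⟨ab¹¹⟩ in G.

First find ord(ab¹¹) by computing successive powers:
  (ab¹¹)¹ = ab¹¹, (ab¹¹)² = b⁹, (ab¹¹)³ = ab⁷, (ab¹¹)⁴ = b⁵, (ab¹¹)⁵ = ab³, (ab¹¹)⁶ = b, (ab¹¹)⁷ = ab¹², (ab¹¹)⁸ = b¹⁰, (ab¹¹)⁹ = ab⁸, (ab¹¹)¹⁰ = b⁶, (ab¹¹)¹¹ = ab⁴, (ab¹¹)¹² = b², (ab¹¹)¹³ = a, (ab¹¹)¹⁴ = b¹¹, (ab¹¹)¹⁵ = ab⁹, (ab¹¹)¹⁶ = b⁷, (ab¹¹)¹⁷ = ab⁵, (ab¹¹)¹⁸ = b³, (ab¹¹)¹⁹ = ab, (ab¹¹)²⁰ = b¹², (ab¹¹)²¹ = ab¹⁰, (ab¹¹)²² = b⁸, (ab¹¹)²³ = ab⁶, (ab¹¹)²⁴ = b⁴, (ab¹¹)²⁵ = ab², (ab¹¹)²⁶ = e.
So |⟨ab¹¹⟩| = ord(ab¹¹) = 26. With |G| = 26, by Lagrange [G : ⟨ab¹¹⟩] = 26/26 = 1.

Answer: 1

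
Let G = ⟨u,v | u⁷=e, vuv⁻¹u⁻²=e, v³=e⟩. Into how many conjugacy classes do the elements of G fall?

The conjugacy classes (representative and size) are:
  [e] (size 1), [u²] (size 3), [u⁵] (size 3), [v] (size 7), [v²] (size 7).
Class equation: 1 + 3 + 3 + 7 + 7 = 21 = |G|. So G has 5 conjugacy classes.

Answer: 5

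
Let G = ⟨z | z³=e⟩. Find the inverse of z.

The order of z is 3 (smallest k with zᵏ = e), so z⁻¹ = z² = z².
Check: z · (z²) → z · z² = e, giving e as required.

Answer: z²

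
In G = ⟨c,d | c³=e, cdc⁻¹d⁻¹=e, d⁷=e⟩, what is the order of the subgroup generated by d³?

|⟨d³⟩| equals the order of d³. Compute successive powers until reaching e:
  (d³)¹ = d³, (d³)² = d⁶, (d³)³ = d², (d³)⁴ = d⁵, (d³)⁵ = d, (d³)⁶ = d⁴, (d³)⁷ = e.
The smallest positive k with (d³)ᵏ = e is 7, so |⟨d³⟩| = 7.

Answer: 7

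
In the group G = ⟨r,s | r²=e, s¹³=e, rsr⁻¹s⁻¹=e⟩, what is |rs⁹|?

Compute successive powers until reaching e:
  (rs⁹)¹ = rs⁹, (rs⁹)² = s⁵, (rs⁹)³ = rs, (rs⁹)⁴ = s¹⁰, (rs⁹)⁵ = rs⁶, (rs⁹)⁶ = s², (rs⁹)⁷ = rs¹¹, (rs⁹)⁸ = s⁷, (rs⁹)⁹ = rs³, (rs⁹)¹⁰ = s¹², (rs⁹)¹¹ = rs⁸, (rs⁹)¹² = s⁴, (rs⁹)¹³ = r, (rs⁹)¹⁴ = s⁹, (rs⁹)¹⁵ = rs⁵, (rs⁹)¹⁶ = s, (rs⁹)¹⁷ = rs¹⁰, (rs⁹)¹⁸ = s⁶, (rs⁹)¹⁹ = rs², (rs⁹)²⁰ = s¹¹, (rs⁹)²¹ = rs⁷, (rs⁹)²² = s³, (rs⁹)²³ = rs¹², (rs⁹)²⁴ = s⁸, (rs⁹)²⁵ = rs⁴, (rs⁹)²⁶ = e.
The smallest positive k with (rs⁹)ᵏ = e is 26.

Answer: 26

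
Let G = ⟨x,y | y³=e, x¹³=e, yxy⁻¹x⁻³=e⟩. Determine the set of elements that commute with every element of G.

An element z ∈ Z(G) iff z commutes with every generator.
For example e is central: e·x = x = x·e; e·y = y = y·e.
Whereas x ∉ Z(G) since x·y = xy ≠ x³y = y·x.
Checking each of the 39 elements this way gives Z(G) = {e}, of order 1.

Answer: {e}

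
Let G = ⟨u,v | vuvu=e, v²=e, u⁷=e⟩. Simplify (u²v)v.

Compute (u²v) · v by multiplying left to right and reducing via the relations at each step:
  (u²v) · v = u²

Answer: u²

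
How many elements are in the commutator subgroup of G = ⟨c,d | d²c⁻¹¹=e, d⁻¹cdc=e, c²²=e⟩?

G' = [G, G] is generated by all commutators. The generator-pair commutators are: [c, d] = c².
The subgroup they normally generate is {e, c², c⁴, c⁶, c⁸, c¹⁰, c¹², c¹⁴, c¹⁶, c¹⁸, c²⁰}, of order 11.
Check: |G/G'| = 44/11 = 4 is the order of the abelianisation.

Answer: 11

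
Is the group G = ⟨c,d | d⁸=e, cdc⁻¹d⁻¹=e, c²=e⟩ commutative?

Each pair of generators commutes: c·d = cd = d·c. Since the generators pairwise commute, every element of G commutes with every other, so G is abelian.

Answer: Yes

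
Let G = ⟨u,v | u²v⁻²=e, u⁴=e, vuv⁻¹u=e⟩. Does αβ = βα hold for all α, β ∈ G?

u·v = uv but v·u = uv⁻¹, so u·v ≠ v·u and G is not abelian.

Answer: No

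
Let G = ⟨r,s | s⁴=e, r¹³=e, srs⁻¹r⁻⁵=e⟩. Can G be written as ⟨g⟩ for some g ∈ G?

Every cyclic group is abelian. But r·s = rs while s·r = r⁵s, so r·s ≠ s·r and G is not abelian. Hence G is not cyclic.

Answer: No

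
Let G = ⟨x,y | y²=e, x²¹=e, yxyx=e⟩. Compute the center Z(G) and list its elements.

An element z ∈ Z(G) iff z commutes with every generator.
For example e is central: e·x = x = x·e; e·y = y = y·e.
Whereas x ∉ Z(G) since x·y = xy ≠ x²⁰y = y·x.
Checking each of the 42 elements this way gives Z(G) = {e}, of order 1.

Answer: {e}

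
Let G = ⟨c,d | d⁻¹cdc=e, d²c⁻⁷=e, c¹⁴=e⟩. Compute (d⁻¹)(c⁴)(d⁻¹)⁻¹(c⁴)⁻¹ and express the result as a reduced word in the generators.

[(d⁻¹), (c⁴)] = (d⁻¹)·(c⁴)·(d⁻¹)⁻¹·(c⁴)⁻¹.
  (d⁻¹) · (c⁴) = c³d
  (c³d) · d = c¹⁰
  (c¹⁰) · (c¹⁰) = c⁶

Answer: c⁶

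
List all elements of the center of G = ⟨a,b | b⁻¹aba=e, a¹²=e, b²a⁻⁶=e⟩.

An element z ∈ Z(G) iff z commutes with every generator.
For example a⁶ is central: (a⁶)·a = a⁷ = a·(a⁶); (a⁶)·b = b⁻¹ = b·(a⁶).
Whereas a ∉ Z(G) since a·b = ab ≠ a⁵b⁻¹ = b·a.
Checking each of the 24 elements this way gives Z(G) = {e, a⁶}, of order 2.

Answer: {e, a⁶}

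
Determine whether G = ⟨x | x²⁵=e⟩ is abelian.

G has a single generator, so G is cyclic and hence abelian.

Answer: Yes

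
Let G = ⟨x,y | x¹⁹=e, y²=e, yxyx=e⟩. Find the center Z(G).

An element z ∈ Z(G) iff z commutes with every generator.
For example e is central: e·x = x = x·e; e·y = y = y·e.
Whereas x ∉ Z(G) since x·y = xy ≠ x¹⁸y = y·x.
Checking each of the 38 elements this way gives Z(G) = {e}, of order 1.

Answer: {e}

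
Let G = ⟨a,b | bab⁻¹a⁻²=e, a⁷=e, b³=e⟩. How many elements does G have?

Enumerate words in the generators, reducing via the relations: the distinct elements are
  {a, b, e, ab, a², a³, a⁴, a⁵, a⁶, b², ab², a²b, a³b, a⁴b, a⁵b, a⁶b, a²b², a³b², a⁴b², a⁵b², a⁶b²}.
No further products give new elements, so |G| = 21.

Answer: 21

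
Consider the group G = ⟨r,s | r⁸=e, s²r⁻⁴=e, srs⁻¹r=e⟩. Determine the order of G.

Enumerate words in the generators, reducing via the relations: the distinct elements are
  {e, r, s, rs, r², r³, r⁴, r⁵, r⁶, r⁷, r²s, r³s, s⁻¹, rs⁻¹, r²s⁻¹, r³s⁻¹}.
No further products give new elements, so |G| = 16.

Answer: 16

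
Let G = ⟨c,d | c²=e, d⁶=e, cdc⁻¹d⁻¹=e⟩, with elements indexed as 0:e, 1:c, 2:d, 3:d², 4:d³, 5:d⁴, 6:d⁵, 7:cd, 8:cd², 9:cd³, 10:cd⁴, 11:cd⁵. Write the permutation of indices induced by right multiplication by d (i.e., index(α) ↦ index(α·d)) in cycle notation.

(0 2 3 4 5 6)(1 7 8 9 10 11)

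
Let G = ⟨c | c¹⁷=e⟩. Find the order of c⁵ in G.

Compute successive powers until reaching e:
  (c⁵)¹ = c⁵, (c⁵)² = c¹⁰, (c⁵)³ = c¹⁵, (c⁵)⁴ = c³, (c⁵)⁵ = c⁸, (c⁵)⁶ = c¹³, (c⁵)⁷ = c, (c⁵)⁸ = c⁶, (c⁵)⁹ = c¹¹, (c⁵)¹⁰ = c¹⁶, (c⁵)¹¹ = c⁴, (c⁵)¹² = c⁹, (c⁵)¹³ = c¹⁴, (c⁵)¹⁴ = c², (c⁵)¹⁵ = c⁷, (c⁵)¹⁶ = c¹², (c⁵)¹⁷ = e.
The smallest positive k with (c⁵)ᵏ = e is 17.

Answer: 17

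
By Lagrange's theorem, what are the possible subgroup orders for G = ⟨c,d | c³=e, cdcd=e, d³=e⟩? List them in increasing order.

|G| = 12 = 2² · 3. By Lagrange's theorem the order of any subgroup divides 12; the divisors of 12 are 1, 2, 3, 4, 6, 12.

Answer: 1, 2, 3, 4, 6, 12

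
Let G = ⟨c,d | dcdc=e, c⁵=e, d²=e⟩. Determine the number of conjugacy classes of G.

The conjugacy classes (representative and size) are:
  [e] (size 1), [c] (size 2), [c²] (size 2), [d] (size 5).
Class equation: 1 + 2 + 2 + 5 = 10 = |G|. So G has 4 conjugacy classes.

Answer: 4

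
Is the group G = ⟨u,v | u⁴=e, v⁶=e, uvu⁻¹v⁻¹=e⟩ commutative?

Each pair of generators commutes: u·v = uv = v·u. Since the generators pairwise commute, every element of G commutes with every other, so G is abelian.

Answer: Yes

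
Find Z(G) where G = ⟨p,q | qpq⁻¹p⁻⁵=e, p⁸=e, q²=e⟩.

An element z ∈ Z(G) iff z commutes with every generator.
For example p² is central: (p²)·p = p³ = p·(p²); (p²)·q = p²q = q·(p²).
Whereas p ∉ Z(G) since p·q = pq ≠ p⁵q = q·p.
Checking each of the 16 elements this way gives Z(G) = {e, p², p⁴, p⁶}, of order 4.

Answer: {e, p², p⁴, p⁶}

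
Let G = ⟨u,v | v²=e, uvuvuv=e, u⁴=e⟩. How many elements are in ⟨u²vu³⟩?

|⟨u²vu³⟩| equals the order of u²vu³. Compute successive powers until reaching e:
  (u²vu³)¹ = u²vu³, (u²vu³)² = uvu², (u²vu³)³ = e.
The smallest positive k with (u²vu³)ᵏ = e is 3, so |⟨u²vu³⟩| = 3.

Answer: 3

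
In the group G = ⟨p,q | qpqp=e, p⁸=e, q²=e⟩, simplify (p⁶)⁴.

Compute successive powers of (p⁶), reducing at each step:
  (p⁶)²: (p⁶) · p⁶ = p⁴
  (p⁶)³: (p⁴) · p⁶ = p²
  (p⁶)⁴: (p²) · p⁶ = e

Answer: e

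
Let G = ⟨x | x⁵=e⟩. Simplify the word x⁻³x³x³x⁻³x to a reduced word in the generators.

Multiply left to right, reducing at each step:
  (x²) · x³ = e
  e · x³ = x³
  (x³) · x⁻³ = e
  e · x = x

Answer: x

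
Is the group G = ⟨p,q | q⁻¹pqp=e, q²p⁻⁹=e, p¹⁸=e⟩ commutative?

p·q = pq but q·p = p⁸q⁻¹, so p·q ≠ q·p and G is not abelian.

Answer: No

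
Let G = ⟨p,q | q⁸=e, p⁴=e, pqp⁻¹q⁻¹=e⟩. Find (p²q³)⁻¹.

The order of (p²q³) is 8 (smallest k with (p²q³)ᵏ = e), so (p²q³)⁻¹ = (p²q³)⁷ = p²q⁵.
Check: (p²q³) · (p²q⁵) → (p²q³) · p² = q³;   (q³) · q⁵ = e, giving e as required.

Answer: p²q⁵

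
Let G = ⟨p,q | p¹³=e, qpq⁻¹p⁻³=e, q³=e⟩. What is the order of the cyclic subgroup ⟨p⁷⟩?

|⟨p⁷⟩| equals the order of p⁷. Compute successive powers until reaching e:
  (p⁷)¹ = p⁷, (p⁷)² = p, (p⁷)³ = p⁸, (p⁷)⁴ = p², (p⁷)⁵ = p⁹, (p⁷)⁶ = p³, (p⁷)⁷ = p¹⁰, (p⁷)⁸ = p⁴, (p⁷)⁹ = p¹¹, (p⁷)¹⁰ = p⁵, (p⁷)¹¹ = p¹², (p⁷)¹² = p⁶, (p⁷)¹³ = e.
The smallest positive k with (p⁷)ᵏ = e is 13, so |⟨p⁷⟩| = 13.

Answer: 13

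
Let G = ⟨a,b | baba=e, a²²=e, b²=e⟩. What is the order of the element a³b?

Compute successive powers until reaching e:
  (a³b)¹ = a³b, (a³b)² = e.
The smallest positive k with (a³b)ᵏ = e is 2.

Answer: 2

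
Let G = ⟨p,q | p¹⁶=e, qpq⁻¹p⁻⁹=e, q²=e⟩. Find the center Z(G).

An element z ∈ Z(G) iff z commutes with every generator.
For example p² is central: (p²)·p = p³ = p·(p²); (p²)·q = p²q = q·(p²).
Whereas p ∉ Z(G) since p·q = pq ≠ p⁹q = q·p.
Checking each of the 32 elements this way gives Z(G) = {e, p², p⁴, p⁶, p⁸, p¹⁰, p¹², p¹⁴}, of order 8.

Answer: {e, p², p⁴, p⁶, p⁸, p¹⁰, p¹², p¹⁴}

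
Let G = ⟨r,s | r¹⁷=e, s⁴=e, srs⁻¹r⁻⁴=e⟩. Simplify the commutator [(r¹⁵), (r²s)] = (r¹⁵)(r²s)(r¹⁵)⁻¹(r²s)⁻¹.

[(r¹⁵), (r²s)] = (r¹⁵)·(r²s)·(r¹⁵)⁻¹·(r²s)⁻¹.
  (r¹⁵) · (r²s) = s
  s · (r²) = r⁸s
  (r⁸s) · (r⁸s³) = r⁶

Answer: r⁶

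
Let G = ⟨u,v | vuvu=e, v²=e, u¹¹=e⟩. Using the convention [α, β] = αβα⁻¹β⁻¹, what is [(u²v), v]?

[(u²v), v] = (u²v)·v·(u²v)⁻¹·v⁻¹.
  (u²v) · v = u²
  (u²) · (u²v) = u⁴v
  (u⁴v) · v = u⁴

Answer: u⁴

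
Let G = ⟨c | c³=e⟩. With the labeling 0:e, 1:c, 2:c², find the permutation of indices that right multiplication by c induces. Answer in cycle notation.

(0 1 2)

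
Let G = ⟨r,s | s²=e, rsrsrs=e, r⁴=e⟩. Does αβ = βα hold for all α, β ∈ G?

r·s = rs but s·r = sr, so r·s ≠ s·r and G is not abelian.

Answer: No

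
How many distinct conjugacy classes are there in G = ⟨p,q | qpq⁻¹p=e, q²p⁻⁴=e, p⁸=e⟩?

The conjugacy classes (representative and size) are:
  [e] (size 1), [p⁷] (size 2), [p²] (size 2), [p⁵] (size 2), [p⁴] (size 1), [p²q⁻¹] (size 4), [p³q] (size 4).
Class equation: 1 + 2 + 2 + 2 + 1 + 4 + 4 = 16 = |G|. So G has 7 conjugacy classes.

Answer: 7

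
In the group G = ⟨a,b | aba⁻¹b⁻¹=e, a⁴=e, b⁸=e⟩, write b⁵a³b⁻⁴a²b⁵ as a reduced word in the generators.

Multiply left to right, reducing at each step:
  (b⁵) · a³ = a³b⁵
  (a³b⁵) · b⁻⁴ = a³b
  (a³b) · a² = ab
  (ab) · b⁵ = ab⁶

Answer: ab⁶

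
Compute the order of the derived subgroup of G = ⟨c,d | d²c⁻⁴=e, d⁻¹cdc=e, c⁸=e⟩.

G' = [G, G] is generated by all commutators. The generator-pair commutators are: [c, d] = c².
The subgroup they normally generate is {e, c², c⁴, c⁶}, of order 4.
Check: |G/G'| = 16/4 = 4 is the order of the abelianisation.

Answer: 4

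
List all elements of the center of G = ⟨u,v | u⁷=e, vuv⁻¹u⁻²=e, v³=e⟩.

An element z ∈ Z(G) iff z commutes with every generator.
For example e is central: e·u = u = u·e; e·v = v = v·e.
Whereas u ∉ Z(G) since u·v = uv ≠ u²v = v·u.
Checking each of the 21 elements this way gives Z(G) = {e}, of order 1.

Answer: {e}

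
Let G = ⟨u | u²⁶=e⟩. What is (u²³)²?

Compute successive powers of (u²³), reducing at each step:
  (u²³)²: (u²³) · u²³ = u²⁰

Answer: u²⁰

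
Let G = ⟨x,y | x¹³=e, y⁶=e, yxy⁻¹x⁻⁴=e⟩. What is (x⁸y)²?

Compute successive powers of (x⁸y), reducing at each step:
  (x⁸y)²: (x⁸y) · x⁸ = xy;   (xy) · y = xy²

Answer: xy²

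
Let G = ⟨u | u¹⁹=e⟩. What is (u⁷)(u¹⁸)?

Compute (u⁷) · (u¹⁸) by multiplying left to right and reducing via the relations at each step:
  (u⁷) · u¹⁸ = u⁶

Answer: u⁶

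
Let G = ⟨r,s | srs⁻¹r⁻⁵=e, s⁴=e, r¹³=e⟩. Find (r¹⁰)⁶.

Compute successive powers of (r¹⁰), reducing at each step:
  (r¹⁰)²: (r¹⁰) · r¹⁰ = r⁷
  (r¹⁰)³: (r⁷) · r¹⁰ = r⁴
  (r¹⁰)⁴: (r⁴) · r¹⁰ = r
  (r¹⁰)⁵: r · r¹⁰ = r¹¹
  (r¹⁰)⁶: (r¹¹) · r¹⁰ = r⁸

Answer: r⁸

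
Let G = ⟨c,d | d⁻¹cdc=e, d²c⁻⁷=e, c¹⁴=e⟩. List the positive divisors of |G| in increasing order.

|G| = 28 = 2² · 7. By Lagrange's theorem the order of any subgroup divides 28; the divisors of 28 are 1, 2, 4, 7, 14, 28.

Answer: 1, 2, 4, 7, 14, 28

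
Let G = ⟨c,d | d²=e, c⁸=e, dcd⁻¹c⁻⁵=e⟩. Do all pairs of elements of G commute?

c·d = cd but d·c = c⁵d, so c·d ≠ d·c and G is not abelian.

Answer: No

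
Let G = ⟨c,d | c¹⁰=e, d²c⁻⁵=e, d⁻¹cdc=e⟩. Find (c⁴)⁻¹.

The order of (c⁴) is 5 (smallest k with (c⁴)ᵏ = e), so (c⁴)⁻¹ = (c⁴)⁴ = c⁶.
Check: (c⁴) · (c⁶) → (c⁴) · c⁶ = e, giving e as required.

Answer: c⁶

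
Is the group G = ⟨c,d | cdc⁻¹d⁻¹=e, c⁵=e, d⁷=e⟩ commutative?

Each pair of generators commutes: c·d = cd = d·c. Since the generators pairwise commute, every element of G commutes with every other, so G is abelian.

Answer: Yes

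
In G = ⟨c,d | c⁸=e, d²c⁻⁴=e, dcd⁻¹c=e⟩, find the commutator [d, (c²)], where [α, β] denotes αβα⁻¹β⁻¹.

[d, (c²)] = d·(c²)·d⁻¹·(c²)⁻¹.
  d · (c²) = c²d⁻¹
  (c²d⁻¹) · (d⁻¹) = c⁶
  (c⁶) · (c⁶) = c⁴

Answer: c⁴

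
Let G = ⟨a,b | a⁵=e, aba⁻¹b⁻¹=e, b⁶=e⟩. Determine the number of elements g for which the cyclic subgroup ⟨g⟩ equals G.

G is cyclic of order 30. An element generates G iff its order is 30, and a cyclic group of order 30 has exactly φ(30) = 8 such elements.

Answer: 8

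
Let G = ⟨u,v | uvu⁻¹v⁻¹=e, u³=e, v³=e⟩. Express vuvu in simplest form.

Multiply left to right, reducing at each step:
  v · u = uv
  (uv) · v = uv²
  (uv²) · u = u²v²

Answer: u²v²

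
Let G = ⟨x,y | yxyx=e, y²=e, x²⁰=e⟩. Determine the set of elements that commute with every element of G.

An element z ∈ Z(G) iff z commutes with every generator.
For example x¹⁰ is central: (x¹⁰)·x = x¹¹ = x·(x¹⁰); (x¹⁰)·y = x¹⁰y = y·(x¹⁰).
Whereas x ∉ Z(G) since x·y = xy ≠ x¹⁹y = y·x.
Checking each of the 40 elements this way gives Z(G) = {e, x¹⁰}, of order 2.

Answer: {e, x¹⁰}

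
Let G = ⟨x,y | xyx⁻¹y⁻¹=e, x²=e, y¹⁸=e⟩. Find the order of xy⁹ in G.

Compute successive powers until reaching e:
  (xy⁹)¹ = xy⁹, (xy⁹)² = e.
The smallest positive k with (xy⁹)ᵏ = e is 2.

Answer: 2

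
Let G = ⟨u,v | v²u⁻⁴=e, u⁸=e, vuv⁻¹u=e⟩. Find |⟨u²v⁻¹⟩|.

|⟨u²v⁻¹⟩| equals the order of u²v⁻¹. Compute successive powers until reaching e:
  (u²v⁻¹)¹ = u²v⁻¹, (u²v⁻¹)² = u⁴, (u²v⁻¹)³ = u²v, (u²v⁻¹)⁴ = e.
The smallest positive k with (u²v⁻¹)ᵏ = e is 4, so |⟨u²v⁻¹⟩| = 4.

Answer: 4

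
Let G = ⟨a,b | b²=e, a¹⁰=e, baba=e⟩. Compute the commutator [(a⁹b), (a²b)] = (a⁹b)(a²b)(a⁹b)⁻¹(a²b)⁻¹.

[(a⁹b), (a²b)] = (a⁹b)·(a²b)·(a⁹b)⁻¹·(a²b)⁻¹.
  (a⁹b) · (a²b) = a⁷
  (a⁷) · (a⁹b) = a⁶b
  (a⁶b) · (a²b) = a⁴

Answer: a⁴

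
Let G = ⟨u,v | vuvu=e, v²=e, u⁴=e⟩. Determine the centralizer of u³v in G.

⟨u³v⟩ ⊆ C_G(u³v) since powers of u³v commute with u³v; so |C_G(u³v)| ≥ |⟨u³v⟩| = 2.
By orbit–stabilizer, |C_G(u³v)| = |G| / |conj. class of u³v| = 8 / 2 = 4.
The 4 elements commuting with u³v are {e, u², u³v, uv}.

Answer: {e, u², u³v, uv}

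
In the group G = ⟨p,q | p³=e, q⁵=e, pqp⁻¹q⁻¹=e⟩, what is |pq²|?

Compute successive powers until reaching e:
  (pq²)¹ = pq², (pq²)² = p²q⁴, (pq²)³ = q, (pq²)⁴ = pq³, (pq²)⁵ = p², (pq²)⁶ = q², (pq²)⁷ = pq⁴, (pq²)⁸ = p²q, (pq²)⁹ = q³, (pq²)¹⁰ = p, (pq²)¹¹ = p²q², (pq²)¹² = q⁴, (pq²)¹³ = pq, (pq²)¹⁴ = p²q³, (pq²)¹⁵ = e.
The smallest positive k with (pq²)ᵏ = e is 15.

Answer: 15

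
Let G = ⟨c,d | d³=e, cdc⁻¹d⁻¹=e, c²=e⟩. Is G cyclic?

|G| = 6. The element cd has order 6 (its powers give 6 distinct elements), so ⟨cd⟩ = G and G is cyclic.

Answer: Yes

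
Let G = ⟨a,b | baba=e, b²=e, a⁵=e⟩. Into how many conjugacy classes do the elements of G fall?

The conjugacy classes (representative and size) are:
  [e] (size 1), [a] (size 2), [a²] (size 2), [b] (size 5).
Class equation: 1 + 2 + 2 + 5 = 10 = |G|. So G has 4 conjugacy classes.

Answer: 4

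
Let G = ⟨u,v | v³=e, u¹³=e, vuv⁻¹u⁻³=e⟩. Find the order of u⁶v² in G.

Compute successive powers until reaching e:
  (u⁶v²)¹ = u⁶v², (u⁶v²)² = u⁸v, (u⁶v²)³ = e.
The smallest positive k with (u⁶v²)ᵏ = e is 3.

Answer: 3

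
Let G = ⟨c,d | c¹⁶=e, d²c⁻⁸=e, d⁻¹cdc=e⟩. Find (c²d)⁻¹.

The order of (c²d) is 4 (smallest k with (c²d)ᵏ = e), so (c²d)⁻¹ = (c²d)³ = c²d⁻¹.
Check: (c²d) · (c²d⁻¹) → (c²d) · c² = d;   d · d⁻¹ = e, giving e as required.

Answer: c²d⁻¹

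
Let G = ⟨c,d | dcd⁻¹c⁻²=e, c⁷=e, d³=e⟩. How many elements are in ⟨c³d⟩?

|⟨c³d⟩| equals the order of c³d. Compute successive powers until reaching e:
  (c³d)¹ = c³d, (c³d)² = c²d², (c³d)³ = e.
The smallest positive k with (c³d)ᵏ = e is 3, so |⟨c³d⟩| = 3.

Answer: 3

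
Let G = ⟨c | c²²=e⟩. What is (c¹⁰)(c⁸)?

Compute (c¹⁰) · (c⁸) by multiplying left to right and reducing via the relations at each step:
  (c¹⁰) · c⁸ = c¹⁸

Answer: c¹⁸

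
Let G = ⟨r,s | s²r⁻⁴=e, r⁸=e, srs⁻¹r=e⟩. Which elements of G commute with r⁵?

⟨r⁵⟩ ⊆ C_G(r⁵) since powers of r⁵ commute with r⁵; so |C_G(r⁵)| ≥ |⟨r⁵⟩| = 8.
By orbit–stabilizer, |C_G(r⁵)| = |G| / |conj. class of r⁵| = 16 / 2 = 8.
The 8 elements commuting with r⁵ are {e, r, r², r³, r⁴, r⁵, r⁶, r⁷}.

Answer: {e, r, r², r³, r⁴, r⁵, r⁶, r⁷}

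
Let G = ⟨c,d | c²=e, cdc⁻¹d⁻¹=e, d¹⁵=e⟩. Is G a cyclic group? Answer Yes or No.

|G| = 30. The element cd has order 30 (its powers give 30 distinct elements), so ⟨cd⟩ = G and G is cyclic.

Answer: Yes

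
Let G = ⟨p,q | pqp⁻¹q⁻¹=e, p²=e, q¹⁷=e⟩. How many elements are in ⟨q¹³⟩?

|⟨q¹³⟩| equals the order of q¹³. Compute successive powers until reaching e:
  (q¹³)¹ = q¹³, (q¹³)² = q⁹, (q¹³)³ = q⁵, (q¹³)⁴ = q, (q¹³)⁵ = q¹⁴, (q¹³)⁶ = q¹⁰, (q¹³)⁷ = q⁶, (q¹³)⁸ = q², (q¹³)⁹ = q¹⁵, (q¹³)¹⁰ = q¹¹, (q¹³)¹¹ = q⁷, (q¹³)¹² = q³, (q¹³)¹³ = q¹⁶, (q¹³)¹⁴ = q¹², (q¹³)¹⁵ = q⁸, (q¹³)¹⁶ = q⁴, (q¹³)¹⁷ = e.
The smallest positive k with (q¹³)ᵏ = e is 17, so |⟨q¹³⟩| = 17.

Answer: 17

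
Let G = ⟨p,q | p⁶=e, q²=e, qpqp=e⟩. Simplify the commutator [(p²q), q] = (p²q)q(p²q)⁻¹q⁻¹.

[(p²q), q] = (p²q)·q·(p²q)⁻¹·q⁻¹.
  (p²q) · q = p²
  (p²) · (p²q) = p⁴q
  (p⁴q) · q = p⁴

Answer: p⁴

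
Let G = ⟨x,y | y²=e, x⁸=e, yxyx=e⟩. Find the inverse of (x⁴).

The order of (x⁴) is 2 (smallest k with (x⁴)ᵏ = e), so (x⁴)⁻¹ = (x⁴)¹ = x⁴.
Check: (x⁴) · (x⁴) → (x⁴) · x⁴ = e, giving e as required.

Answer: x⁴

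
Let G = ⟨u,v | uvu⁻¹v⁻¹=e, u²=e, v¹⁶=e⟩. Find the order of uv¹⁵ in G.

Compute successive powers until reaching e:
  (uv¹⁵)¹ = uv¹⁵, (uv¹⁵)² = v¹⁴, (uv¹⁵)³ = uv¹³, (uv¹⁵)⁴ = v¹², (uv¹⁵)⁵ = uv¹¹, (uv¹⁵)⁶ = v¹⁰, (uv¹⁵)⁷ = uv⁹, (uv¹⁵)⁸ = v⁸, (uv¹⁵)⁹ = uv⁷, (uv¹⁵)¹⁰ = v⁶, (uv¹⁵)¹¹ = uv⁵, (uv¹⁵)¹² = v⁴, (uv¹⁵)¹³ = uv³, (uv¹⁵)¹⁴ = v², (uv¹⁵)¹⁵ = uv, (uv¹⁵)¹⁶ = e.
The smallest positive k with (uv¹⁵)ᵏ = e is 16.

Answer: 16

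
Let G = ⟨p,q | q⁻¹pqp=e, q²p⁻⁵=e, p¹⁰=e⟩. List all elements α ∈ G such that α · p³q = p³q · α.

⟨p³q⟩ ⊆ C_G(p³q) since powers of p³q commute with p³q; so |C_G(p³q)| ≥ |⟨p³q⟩| = 4.
By orbit–stabilizer, |C_G(p³q)| = |G| / |conj. class of p³q| = 20 / 5 = 4.
The 4 elements commuting with p³q are {e, p⁵, p³q, p³q⁻¹}.

Answer: {e, p⁵, p³q, p³q⁻¹}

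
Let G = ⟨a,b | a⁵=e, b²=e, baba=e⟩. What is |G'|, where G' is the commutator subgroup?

G' = [G, G] is generated by all commutators. The generator-pair commutators are: [a, b] = a².
The subgroup they normally generate is {e, a, a², a³, a⁴}, of order 5.
Check: |G/G'| = 10/5 = 2 is the order of the abelianisation.

Answer: 5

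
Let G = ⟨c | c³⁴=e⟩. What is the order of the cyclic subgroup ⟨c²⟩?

|⟨c²⟩| equals the order of c². Compute successive powers until reaching e:
  (c²)¹ = c², (c²)² = c⁴, (c²)³ = c⁶, (c²)⁴ = c⁸, (c²)⁵ = c¹⁰, (c²)⁶ = c¹², (c²)⁷ = c¹⁴, (c²)⁸ = c¹⁶, (c²)⁹ = c¹⁸, (c²)¹⁰ = c²⁰, (c²)¹¹ = c²², (c²)¹² = c²⁴, (c²)¹³ = c²⁶, (c²)¹⁴ = c²⁸, (c²)¹⁵ = c³⁰, (c²)¹⁶ = c³², (c²)¹⁷ = e.
The smallest positive k with (c²)ᵏ = e is 17, so |⟨c²⟩| = 17.

Answer: 17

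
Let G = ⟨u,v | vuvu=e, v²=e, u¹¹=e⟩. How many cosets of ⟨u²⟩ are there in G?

First find ord(u²) by computing successive powers:
  (u²)¹ = u², (u²)² = u⁴, (u²)³ = u⁶, (u²)⁴ = u⁸, (u²)⁵ = u¹⁰, (u²)⁶ = u, (u²)⁷ = u³, (u²)⁸ = u⁵, (u²)⁹ = u⁷, (u²)¹⁰ = u⁹, (u²)¹¹ = e.
So |⟨u²⟩| = ord(u²) = 11. With |G| = 22, by Lagrange [G : ⟨u²⟩] = 22/11 = 2.

Answer: 2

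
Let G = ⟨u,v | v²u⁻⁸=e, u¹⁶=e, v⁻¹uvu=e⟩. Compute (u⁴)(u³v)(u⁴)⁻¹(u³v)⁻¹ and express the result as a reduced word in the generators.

[(u⁴), (u³v)] = (u⁴)·(u³v)·(u⁴)⁻¹·(u³v)⁻¹.
  (u⁴) · (u³v) = u⁷v
  (u⁷v) · (u¹²) = u³v⁻¹
  (u³v⁻¹) · (u³v⁻¹) = u⁸

Answer: u⁸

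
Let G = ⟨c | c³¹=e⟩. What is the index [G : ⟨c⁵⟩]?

First find ord(c⁵) by computing successive powers:
  (c⁵)¹ = c⁵, (c⁵)² = c¹⁰, (c⁵)³ = c¹⁵, (c⁵)⁴ = c²⁰, (c⁵)⁵ = c²⁵, (c⁵)⁶ = c³⁰, (c⁵)⁷ = c⁴, (c⁵)⁸ = c⁹, (c⁵)⁹ = c¹⁴, (c⁵)¹⁰ = c¹⁹, (c⁵)¹¹ = c²⁴, (c⁵)¹² = c²⁹, (c⁵)¹³ = c³, (c⁵)¹⁴ = c⁸, (c⁵)¹⁵ = c¹³, (c⁵)¹⁶ = c¹⁸, (c⁵)¹⁷ = c²³, (c⁵)¹⁸ = c²⁸, (c⁵)¹⁹ = c², (c⁵)²⁰ = c⁷, (c⁵)²¹ = c¹², (c⁵)²² = c¹⁷, (c⁵)²³ = c²², (c⁵)²⁴ = c²⁷, (c⁵)²⁵ = c, (c⁵)²⁶ = c⁶, (c⁵)²⁷ = c¹¹, (c⁵)²⁸ = c¹⁶, (c⁵)²⁹ = c²¹, (c⁵)³⁰ = c²⁶, (c⁵)³¹ = e.
So |⟨c⁵⟩| = ord(c⁵) = 31. With |G| = 31, by Lagrange [G : ⟨c⁵⟩] = 31/31 = 1.

Answer: 1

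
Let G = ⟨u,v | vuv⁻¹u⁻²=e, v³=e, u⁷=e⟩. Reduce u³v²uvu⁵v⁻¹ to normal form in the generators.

Multiply left to right, reducing at each step:
  (u³) · v² = u³v²
  (u³v²) · u = v²
  (v²) · v = e
  e · u⁵ = u⁵
  (u⁵) · v⁻¹ = u⁵v²

Answer: u⁵v²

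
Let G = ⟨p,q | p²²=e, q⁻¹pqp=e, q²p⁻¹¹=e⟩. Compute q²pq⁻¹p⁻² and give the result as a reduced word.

Multiply left to right, reducing at each step:
  (p¹¹) · p = p¹²
  (p¹²) · q⁻¹ = pq
  (pq) · p⁻² = p³q

Answer: p³q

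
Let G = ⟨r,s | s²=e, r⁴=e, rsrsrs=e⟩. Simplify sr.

Compute s · r by multiplying left to right and reducing via the relations at each step:
  s · r = sr

Answer: sr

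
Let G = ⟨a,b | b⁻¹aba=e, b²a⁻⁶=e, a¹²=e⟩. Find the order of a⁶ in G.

Compute successive powers until reaching e:
  (a⁶)¹ = a⁶, (a⁶)² = e.
The smallest positive k with (a⁶)ᵏ = e is 2.

Answer: 2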